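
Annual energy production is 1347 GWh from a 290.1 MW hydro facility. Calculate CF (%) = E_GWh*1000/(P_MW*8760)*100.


CF = 1347 * 1000 / (290.1 * 8760) * 100 = 53.0049 %


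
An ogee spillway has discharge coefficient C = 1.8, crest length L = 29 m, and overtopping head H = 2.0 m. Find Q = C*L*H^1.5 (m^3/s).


Q = 1.8 * 29 * 2.0^1.5 = 147.6439 m^3/s


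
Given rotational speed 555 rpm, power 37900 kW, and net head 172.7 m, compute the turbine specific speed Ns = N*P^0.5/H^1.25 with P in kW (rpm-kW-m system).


Ns = 555 * 37900^0.5 / 172.7^1.25 = 172.5827


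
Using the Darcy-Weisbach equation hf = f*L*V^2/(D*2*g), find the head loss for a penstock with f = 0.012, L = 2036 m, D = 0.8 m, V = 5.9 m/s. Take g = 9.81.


hf = 0.012 * 2036 * 5.9^2 / (0.8 * 2 * 9.81) = 54.1844 m


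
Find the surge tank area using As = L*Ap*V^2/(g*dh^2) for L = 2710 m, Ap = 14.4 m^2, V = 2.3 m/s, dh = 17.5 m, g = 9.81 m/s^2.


As = 2710 * 14.4 * 2.3^2 / (9.81 * 17.5^2) = 68.7135 m^2


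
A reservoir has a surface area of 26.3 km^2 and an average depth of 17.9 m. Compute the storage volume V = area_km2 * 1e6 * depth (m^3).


V = 26.3 * 1e6 * 17.9 = 4.7077e+08 m^3


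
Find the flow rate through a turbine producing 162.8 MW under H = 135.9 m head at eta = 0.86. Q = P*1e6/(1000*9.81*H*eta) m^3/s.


Q = 162.8 * 1e6 / (1000 * 9.81 * 135.9 * 0.86) = 141.9932 m^3/s


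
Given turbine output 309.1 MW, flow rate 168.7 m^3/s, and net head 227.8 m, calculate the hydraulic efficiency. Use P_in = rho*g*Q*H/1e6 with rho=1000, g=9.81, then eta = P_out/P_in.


P_in = 1000 * 9.81 * 168.7 * 227.8 / 1e6 = 376.9969 MW
eta = 309.1 / 376.9969 = 0.8199


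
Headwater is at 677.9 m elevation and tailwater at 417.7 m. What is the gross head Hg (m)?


Hg = 677.9 - 417.7 = 260.2000 m


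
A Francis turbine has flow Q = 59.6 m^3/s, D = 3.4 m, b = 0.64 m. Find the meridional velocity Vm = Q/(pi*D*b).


Vm = 59.6 / (pi * 3.4 * 0.64) = 8.7184 m/s


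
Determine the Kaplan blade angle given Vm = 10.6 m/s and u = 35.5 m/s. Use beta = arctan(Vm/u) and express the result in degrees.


beta = arctan(10.6 / 35.5) = 16.6252 degrees


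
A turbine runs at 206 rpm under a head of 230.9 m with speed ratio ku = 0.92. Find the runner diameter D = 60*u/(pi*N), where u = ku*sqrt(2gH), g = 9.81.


u = 0.92 * sqrt(2*9.81*230.9) = 61.9226 m/s
D = 60 * 61.9226 / (pi * 206) = 5.7409 m


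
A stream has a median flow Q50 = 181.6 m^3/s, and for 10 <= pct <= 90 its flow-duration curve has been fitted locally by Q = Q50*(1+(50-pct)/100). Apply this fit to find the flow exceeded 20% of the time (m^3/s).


Q = 181.6 * (1 + (50 - 20)/100) = 236.0800 m^3/s


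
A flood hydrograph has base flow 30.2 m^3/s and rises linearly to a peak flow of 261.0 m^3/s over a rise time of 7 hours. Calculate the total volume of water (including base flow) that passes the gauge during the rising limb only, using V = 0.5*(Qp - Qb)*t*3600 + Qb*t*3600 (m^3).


V = 0.5*(261.0 - 30.2)*7*3600 + 30.2*7*3600 = 3.6691e+06 m^3


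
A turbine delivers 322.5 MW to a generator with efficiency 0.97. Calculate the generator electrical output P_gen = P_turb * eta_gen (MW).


P_gen = 322.5 * 0.97 = 312.8250 MW


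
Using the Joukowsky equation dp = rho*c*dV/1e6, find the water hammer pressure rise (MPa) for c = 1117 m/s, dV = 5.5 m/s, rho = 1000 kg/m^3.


dp = 1000 * 1117 * 5.5 / 1e6 = 6.1435 MPa


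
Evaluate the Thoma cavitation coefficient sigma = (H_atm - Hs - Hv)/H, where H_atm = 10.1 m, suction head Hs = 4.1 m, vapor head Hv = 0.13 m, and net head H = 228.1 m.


sigma = (10.1 - 4.1 - 0.13) / 228.1 = 0.0257


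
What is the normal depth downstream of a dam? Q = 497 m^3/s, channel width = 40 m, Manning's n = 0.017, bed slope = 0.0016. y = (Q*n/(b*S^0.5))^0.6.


y = (497 * 0.017 / (40 * 0.0016^0.5))^0.6 = 2.7140 m


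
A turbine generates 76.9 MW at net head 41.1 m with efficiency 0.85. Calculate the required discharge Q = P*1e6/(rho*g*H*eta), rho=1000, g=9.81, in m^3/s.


Q = 76.9 * 1e6 / (1000 * 9.81 * 41.1 * 0.85) = 224.3864 m^3/s


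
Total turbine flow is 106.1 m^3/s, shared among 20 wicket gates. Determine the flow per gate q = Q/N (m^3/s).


q = 106.1 / 20 = 5.3050 m^3/s


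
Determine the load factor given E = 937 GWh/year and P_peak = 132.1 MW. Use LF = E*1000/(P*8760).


LF = 937 * 1000 / (132.1 * 8760) = 0.8097


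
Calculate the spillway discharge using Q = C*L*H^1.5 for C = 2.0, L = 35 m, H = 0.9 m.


Q = 2.0 * 35 * 0.9^1.5 = 59.7670 m^3/s


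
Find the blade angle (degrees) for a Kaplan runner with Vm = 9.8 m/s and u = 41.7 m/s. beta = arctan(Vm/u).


beta = arctan(9.8 / 41.7) = 13.2252 degrees


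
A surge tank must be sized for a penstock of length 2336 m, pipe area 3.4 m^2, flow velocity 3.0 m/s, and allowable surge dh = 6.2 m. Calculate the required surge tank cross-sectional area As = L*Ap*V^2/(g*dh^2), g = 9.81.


As = 2336 * 3.4 * 3.0^2 / (9.81 * 6.2^2) = 189.5579 m^2


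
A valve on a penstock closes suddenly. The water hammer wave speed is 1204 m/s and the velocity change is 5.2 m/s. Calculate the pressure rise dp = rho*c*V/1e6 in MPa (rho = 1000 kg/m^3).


dp = 1000 * 1204 * 5.2 / 1e6 = 6.2608 MPa


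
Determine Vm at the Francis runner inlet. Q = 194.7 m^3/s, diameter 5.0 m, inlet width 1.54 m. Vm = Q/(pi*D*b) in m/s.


Vm = 194.7 / (pi * 5.0 * 1.54) = 8.0487 m/s


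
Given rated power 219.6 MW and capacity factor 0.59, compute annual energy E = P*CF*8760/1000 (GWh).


E = 219.6 * 0.59 * 8760 / 1000 = 1134.9806 GWh


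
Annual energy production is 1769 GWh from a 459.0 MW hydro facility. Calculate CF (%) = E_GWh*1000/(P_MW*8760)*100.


CF = 1769 * 1000 / (459.0 * 8760) * 100 = 43.9958 %


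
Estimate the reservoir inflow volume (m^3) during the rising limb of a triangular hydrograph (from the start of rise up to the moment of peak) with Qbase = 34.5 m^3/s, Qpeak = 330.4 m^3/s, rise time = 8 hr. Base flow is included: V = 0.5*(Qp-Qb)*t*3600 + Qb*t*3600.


V = 0.5*(330.4 - 34.5)*8*3600 + 34.5*8*3600 = 5.2546e+06 m^3


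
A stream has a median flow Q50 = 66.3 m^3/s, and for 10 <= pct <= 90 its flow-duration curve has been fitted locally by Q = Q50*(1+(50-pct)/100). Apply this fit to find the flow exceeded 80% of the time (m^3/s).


Q = 66.3 * (1 + (50 - 80)/100) = 46.4100 m^3/s


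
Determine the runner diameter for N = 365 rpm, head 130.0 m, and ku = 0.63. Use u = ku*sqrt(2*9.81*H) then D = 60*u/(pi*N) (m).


u = 0.63 * sqrt(2*9.81*130.0) = 31.8172 m/s
D = 60 * 31.8172 / (pi * 365) = 1.6648 m


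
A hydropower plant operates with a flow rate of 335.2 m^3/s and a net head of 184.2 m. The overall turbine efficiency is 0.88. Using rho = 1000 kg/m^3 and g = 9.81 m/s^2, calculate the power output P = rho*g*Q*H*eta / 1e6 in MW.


P = 1000 * 9.81 * 335.2 * 184.2 * 0.88 / 1e6 = 533.0222 MW


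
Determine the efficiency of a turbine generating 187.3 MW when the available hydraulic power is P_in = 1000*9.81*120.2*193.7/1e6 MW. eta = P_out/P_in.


P_in = 1000 * 9.81 * 120.2 * 193.7 / 1e6 = 228.4037 MW
eta = 187.3 / 228.4037 = 0.8200


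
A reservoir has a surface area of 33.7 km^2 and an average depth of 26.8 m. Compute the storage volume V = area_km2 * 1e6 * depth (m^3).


V = 33.7 * 1e6 * 26.8 = 9.0316e+08 m^3


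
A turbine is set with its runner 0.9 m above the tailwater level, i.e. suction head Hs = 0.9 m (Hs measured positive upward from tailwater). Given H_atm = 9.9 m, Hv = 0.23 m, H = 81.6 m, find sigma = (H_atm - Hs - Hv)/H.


sigma = (9.9 - 0.9 - 0.23) / 81.6 = 0.1075


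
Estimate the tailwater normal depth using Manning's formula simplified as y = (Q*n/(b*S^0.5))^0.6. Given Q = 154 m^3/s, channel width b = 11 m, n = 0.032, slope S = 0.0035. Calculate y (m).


y = (154 * 0.032 / (11 * 0.0035^0.5))^0.6 = 3.3694 m


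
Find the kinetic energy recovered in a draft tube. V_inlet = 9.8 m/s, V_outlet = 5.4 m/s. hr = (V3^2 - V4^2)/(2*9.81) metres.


hr = (9.8^2 - 5.4^2) / (2*9.81) = 3.4088 m


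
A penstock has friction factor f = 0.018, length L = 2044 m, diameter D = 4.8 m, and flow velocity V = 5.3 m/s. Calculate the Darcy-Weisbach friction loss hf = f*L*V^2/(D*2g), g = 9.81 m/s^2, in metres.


hf = 0.018 * 2044 * 5.3^2 / (4.8 * 2 * 9.81) = 10.9740 m


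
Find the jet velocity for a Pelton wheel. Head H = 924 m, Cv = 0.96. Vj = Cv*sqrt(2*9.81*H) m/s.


Vj = 0.96 * sqrt(2*9.81*924) = 129.2578 m/s


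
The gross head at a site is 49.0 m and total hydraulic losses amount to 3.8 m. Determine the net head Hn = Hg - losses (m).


Hn = 49.0 - 3.8 = 45.2000 m


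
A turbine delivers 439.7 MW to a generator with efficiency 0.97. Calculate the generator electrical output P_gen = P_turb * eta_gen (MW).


P_gen = 439.7 * 0.97 = 426.5090 MW


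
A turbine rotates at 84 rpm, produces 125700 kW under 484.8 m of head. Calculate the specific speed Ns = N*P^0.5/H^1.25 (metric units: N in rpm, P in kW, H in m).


Ns = 84 * 125700^0.5 / 484.8^1.25 = 13.0916


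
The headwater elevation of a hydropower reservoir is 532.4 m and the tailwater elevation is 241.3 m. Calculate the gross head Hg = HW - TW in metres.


Hg = 532.4 - 241.3 = 291.1000 m


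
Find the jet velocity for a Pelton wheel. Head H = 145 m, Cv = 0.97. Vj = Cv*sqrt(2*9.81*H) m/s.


Vj = 0.97 * sqrt(2*9.81*145) = 51.7375 m/s


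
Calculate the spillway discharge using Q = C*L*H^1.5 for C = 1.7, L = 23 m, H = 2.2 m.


Q = 1.7 * 23 * 2.2^1.5 = 127.5883 m^3/s


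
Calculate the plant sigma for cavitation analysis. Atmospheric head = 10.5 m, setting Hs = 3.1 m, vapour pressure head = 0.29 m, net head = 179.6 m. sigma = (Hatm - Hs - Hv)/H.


sigma = (10.5 - 3.1 - 0.29) / 179.6 = 0.0396


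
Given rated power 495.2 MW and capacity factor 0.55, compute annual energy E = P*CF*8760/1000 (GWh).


E = 495.2 * 0.55 * 8760 / 1000 = 2385.8736 GWh


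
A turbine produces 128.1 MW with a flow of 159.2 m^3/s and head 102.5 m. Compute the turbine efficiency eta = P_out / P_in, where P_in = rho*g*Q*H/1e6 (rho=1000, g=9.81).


P_in = 1000 * 9.81 * 159.2 * 102.5 / 1e6 = 160.0796 MW
eta = 128.1 / 160.0796 = 0.8002


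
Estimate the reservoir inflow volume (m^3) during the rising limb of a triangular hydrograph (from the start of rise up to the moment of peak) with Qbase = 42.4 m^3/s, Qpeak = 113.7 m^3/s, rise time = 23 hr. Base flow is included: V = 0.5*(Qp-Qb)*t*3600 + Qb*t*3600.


V = 0.5*(113.7 - 42.4)*23*3600 + 42.4*23*3600 = 6.4625e+06 m^3


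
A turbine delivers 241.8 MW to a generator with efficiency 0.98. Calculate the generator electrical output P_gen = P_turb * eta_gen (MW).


P_gen = 241.8 * 0.98 = 236.9640 MW


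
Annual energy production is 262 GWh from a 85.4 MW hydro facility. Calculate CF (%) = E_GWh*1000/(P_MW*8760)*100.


CF = 262 * 1000 / (85.4 * 8760) * 100 = 35.0219 %


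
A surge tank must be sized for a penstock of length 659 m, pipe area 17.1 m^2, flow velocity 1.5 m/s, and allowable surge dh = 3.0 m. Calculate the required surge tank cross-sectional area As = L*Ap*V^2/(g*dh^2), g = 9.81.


As = 659 * 17.1 * 1.5^2 / (9.81 * 3.0^2) = 287.1789 m^2


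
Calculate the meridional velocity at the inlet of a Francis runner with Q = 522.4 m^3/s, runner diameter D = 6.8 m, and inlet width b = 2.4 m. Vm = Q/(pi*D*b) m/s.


Vm = 522.4 / (pi * 6.8 * 2.4) = 10.1890 m/s


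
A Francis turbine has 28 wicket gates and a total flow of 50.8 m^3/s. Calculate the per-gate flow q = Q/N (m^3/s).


q = 50.8 / 28 = 1.8143 m^3/s


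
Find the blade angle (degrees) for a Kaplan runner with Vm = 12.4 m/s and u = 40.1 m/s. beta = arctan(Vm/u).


beta = arctan(12.4 / 40.1) = 17.1830 degrees


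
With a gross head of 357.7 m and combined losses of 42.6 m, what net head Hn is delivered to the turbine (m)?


Hn = 357.7 - 42.6 = 315.1000 m


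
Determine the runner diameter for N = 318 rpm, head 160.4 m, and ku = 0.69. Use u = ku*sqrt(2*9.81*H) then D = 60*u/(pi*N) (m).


u = 0.69 * sqrt(2*9.81*160.4) = 38.7080 m/s
D = 60 * 38.7080 / (pi * 318) = 2.3247 m


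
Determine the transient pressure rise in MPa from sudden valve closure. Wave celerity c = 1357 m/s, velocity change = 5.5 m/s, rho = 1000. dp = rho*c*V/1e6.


dp = 1000 * 1357 * 5.5 / 1e6 = 7.4635 MPa


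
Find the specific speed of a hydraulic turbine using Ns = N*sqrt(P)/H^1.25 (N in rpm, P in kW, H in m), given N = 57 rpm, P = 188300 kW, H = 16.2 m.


Ns = 57 * 188300^0.5 / 16.2^1.25 = 761.0378


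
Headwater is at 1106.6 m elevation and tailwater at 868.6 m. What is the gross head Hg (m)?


Hg = 1106.6 - 868.6 = 238.0000 m


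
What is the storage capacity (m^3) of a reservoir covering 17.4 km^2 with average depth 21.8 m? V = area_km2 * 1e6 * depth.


V = 17.4 * 1e6 * 21.8 = 3.7932e+08 m^3


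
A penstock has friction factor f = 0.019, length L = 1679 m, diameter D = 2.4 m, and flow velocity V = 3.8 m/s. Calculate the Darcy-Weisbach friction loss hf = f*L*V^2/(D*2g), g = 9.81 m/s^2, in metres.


hf = 0.019 * 1679 * 3.8^2 / (2.4 * 2 * 9.81) = 9.7828 m


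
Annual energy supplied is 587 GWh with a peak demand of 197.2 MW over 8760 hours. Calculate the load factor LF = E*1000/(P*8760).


LF = 587 * 1000 / (197.2 * 8760) = 0.3398


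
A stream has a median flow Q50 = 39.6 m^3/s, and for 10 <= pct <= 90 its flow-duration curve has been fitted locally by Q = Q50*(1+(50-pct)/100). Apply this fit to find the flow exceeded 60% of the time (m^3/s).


Q = 39.6 * (1 + (50 - 60)/100) = 35.6400 m^3/s


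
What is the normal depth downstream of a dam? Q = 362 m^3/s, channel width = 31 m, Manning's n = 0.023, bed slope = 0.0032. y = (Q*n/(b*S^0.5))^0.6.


y = (362 * 0.023 / (31 * 0.0032^0.5))^0.6 = 2.5462 m


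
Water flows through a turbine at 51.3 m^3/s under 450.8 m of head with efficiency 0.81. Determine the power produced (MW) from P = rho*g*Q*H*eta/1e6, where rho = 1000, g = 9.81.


P = 1000 * 9.81 * 51.3 * 450.8 * 0.81 / 1e6 = 183.7618 MW


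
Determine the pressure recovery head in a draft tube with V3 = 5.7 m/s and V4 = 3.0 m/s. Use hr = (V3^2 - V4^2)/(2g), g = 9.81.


hr = (5.7^2 - 3.0^2) / (2*9.81) = 1.1972 m


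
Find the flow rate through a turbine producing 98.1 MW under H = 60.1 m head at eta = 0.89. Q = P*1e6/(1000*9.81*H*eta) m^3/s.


Q = 98.1 * 1e6 / (1000 * 9.81 * 60.1 * 0.89) = 186.9543 m^3/s


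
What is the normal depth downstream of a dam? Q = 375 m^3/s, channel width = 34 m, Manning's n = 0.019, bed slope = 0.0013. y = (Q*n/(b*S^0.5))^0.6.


y = (375 * 0.019 / (34 * 0.0013^0.5))^0.6 = 2.8748 m


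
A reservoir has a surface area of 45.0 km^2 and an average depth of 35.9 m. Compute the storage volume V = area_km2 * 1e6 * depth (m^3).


V = 45.0 * 1e6 * 35.9 = 1.6155e+09 m^3


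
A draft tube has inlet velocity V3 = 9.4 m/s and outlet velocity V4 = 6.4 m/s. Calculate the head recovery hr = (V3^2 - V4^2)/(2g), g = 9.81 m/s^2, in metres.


hr = (9.4^2 - 6.4^2) / (2*9.81) = 2.4159 m


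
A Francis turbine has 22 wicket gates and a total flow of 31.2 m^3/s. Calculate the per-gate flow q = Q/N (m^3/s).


q = 31.2 / 22 = 1.4182 m^3/s


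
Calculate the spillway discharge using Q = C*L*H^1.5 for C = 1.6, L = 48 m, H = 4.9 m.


Q = 1.6 * 48 * 4.9^1.5 = 833.0198 m^3/s


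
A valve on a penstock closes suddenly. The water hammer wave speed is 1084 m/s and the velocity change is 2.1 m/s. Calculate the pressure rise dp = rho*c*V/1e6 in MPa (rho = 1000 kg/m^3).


dp = 1000 * 1084 * 2.1 / 1e6 = 2.2764 MPa


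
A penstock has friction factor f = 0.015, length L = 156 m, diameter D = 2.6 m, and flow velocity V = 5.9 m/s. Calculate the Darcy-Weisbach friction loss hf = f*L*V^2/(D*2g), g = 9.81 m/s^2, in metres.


hf = 0.015 * 156 * 5.9^2 / (2.6 * 2 * 9.81) = 1.5968 m


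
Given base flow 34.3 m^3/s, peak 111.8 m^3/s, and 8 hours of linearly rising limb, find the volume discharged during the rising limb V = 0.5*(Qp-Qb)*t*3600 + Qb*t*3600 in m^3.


V = 0.5*(111.8 - 34.3)*8*3600 + 34.3*8*3600 = 2.1038e+06 m^3


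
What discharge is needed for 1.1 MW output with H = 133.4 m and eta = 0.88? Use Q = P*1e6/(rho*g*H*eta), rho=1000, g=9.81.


Q = 1.1 * 1e6 / (1000 * 9.81 * 133.4 * 0.88) = 0.9552 m^3/s


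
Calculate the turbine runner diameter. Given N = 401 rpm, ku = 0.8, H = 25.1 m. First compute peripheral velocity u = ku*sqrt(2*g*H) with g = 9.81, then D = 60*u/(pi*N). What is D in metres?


u = 0.8 * sqrt(2*9.81*25.1) = 17.7532 m/s
D = 60 * 17.7532 / (pi * 401) = 0.8455 m


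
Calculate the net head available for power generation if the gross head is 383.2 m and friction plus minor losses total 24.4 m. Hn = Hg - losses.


Hn = 383.2 - 24.4 = 358.8000 m


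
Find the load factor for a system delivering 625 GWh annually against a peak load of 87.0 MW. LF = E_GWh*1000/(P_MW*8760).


LF = 625 * 1000 / (87.0 * 8760) = 0.8201


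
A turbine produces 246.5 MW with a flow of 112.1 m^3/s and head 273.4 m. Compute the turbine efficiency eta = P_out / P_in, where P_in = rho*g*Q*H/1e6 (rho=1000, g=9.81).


P_in = 1000 * 9.81 * 112.1 * 273.4 / 1e6 = 300.6583 MW
eta = 246.5 / 300.6583 = 0.8199


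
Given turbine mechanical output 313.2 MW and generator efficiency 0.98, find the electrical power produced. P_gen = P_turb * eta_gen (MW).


P_gen = 313.2 * 0.98 = 306.9360 MW


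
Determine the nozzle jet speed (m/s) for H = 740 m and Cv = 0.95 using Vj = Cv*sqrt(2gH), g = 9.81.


Vj = 0.95 * sqrt(2*9.81*740) = 114.4693 m/s


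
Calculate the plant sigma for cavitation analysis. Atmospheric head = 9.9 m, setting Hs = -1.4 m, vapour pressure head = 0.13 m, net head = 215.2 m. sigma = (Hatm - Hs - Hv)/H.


sigma = (9.9 - (-1.4) - 0.13) / 215.2 = 0.0519


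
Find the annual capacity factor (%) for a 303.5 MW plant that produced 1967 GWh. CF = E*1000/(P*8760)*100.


CF = 1967 * 1000 / (303.5 * 8760) * 100 = 73.9846 %


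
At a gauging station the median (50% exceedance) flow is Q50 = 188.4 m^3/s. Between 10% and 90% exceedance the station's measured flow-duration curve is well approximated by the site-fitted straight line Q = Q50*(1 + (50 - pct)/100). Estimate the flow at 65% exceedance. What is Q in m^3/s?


Q = 188.4 * (1 + (50 - 65)/100) = 160.1400 m^3/s


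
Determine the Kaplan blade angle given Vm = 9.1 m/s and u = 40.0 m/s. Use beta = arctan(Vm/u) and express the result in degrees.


beta = arctan(9.1 / 40.0) = 12.8166 degrees


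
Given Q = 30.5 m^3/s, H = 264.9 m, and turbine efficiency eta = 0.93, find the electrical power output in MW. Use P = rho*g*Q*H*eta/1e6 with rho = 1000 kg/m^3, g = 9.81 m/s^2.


P = 1000 * 9.81 * 30.5 * 264.9 * 0.93 / 1e6 = 73.7112 MW


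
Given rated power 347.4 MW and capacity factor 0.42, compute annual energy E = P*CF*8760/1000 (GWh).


E = 347.4 * 0.42 * 8760 / 1000 = 1278.1541 GWh


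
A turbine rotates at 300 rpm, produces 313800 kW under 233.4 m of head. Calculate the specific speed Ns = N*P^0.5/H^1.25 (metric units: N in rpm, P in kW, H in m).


Ns = 300 * 313800^0.5 / 233.4^1.25 = 184.2136


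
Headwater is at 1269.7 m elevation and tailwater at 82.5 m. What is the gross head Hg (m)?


Hg = 1269.7 - 82.5 = 1187.2000 m


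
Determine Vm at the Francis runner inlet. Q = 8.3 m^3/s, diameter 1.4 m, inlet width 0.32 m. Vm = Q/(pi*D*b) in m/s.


Vm = 8.3 / (pi * 1.4 * 0.32) = 5.8973 m/s


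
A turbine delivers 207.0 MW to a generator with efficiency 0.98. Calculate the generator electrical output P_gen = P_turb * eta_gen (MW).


P_gen = 207.0 * 0.98 = 202.8600 MW


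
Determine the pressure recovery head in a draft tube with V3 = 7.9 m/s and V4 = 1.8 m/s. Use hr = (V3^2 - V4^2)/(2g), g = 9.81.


hr = (7.9^2 - 1.8^2) / (2*9.81) = 3.0158 m


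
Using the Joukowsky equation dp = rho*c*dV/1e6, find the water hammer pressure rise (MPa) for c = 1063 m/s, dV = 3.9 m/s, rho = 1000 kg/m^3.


dp = 1000 * 1063 * 3.9 / 1e6 = 4.1457 MPa


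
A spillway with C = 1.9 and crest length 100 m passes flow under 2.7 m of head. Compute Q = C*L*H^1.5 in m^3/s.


Q = 1.9 * 100 * 2.7^1.5 = 842.9450 m^3/s


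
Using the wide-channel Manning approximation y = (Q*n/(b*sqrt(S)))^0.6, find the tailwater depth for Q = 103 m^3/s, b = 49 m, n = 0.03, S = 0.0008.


y = (103 * 0.03 / (49 * 0.0008^0.5))^0.6 = 1.6178 m


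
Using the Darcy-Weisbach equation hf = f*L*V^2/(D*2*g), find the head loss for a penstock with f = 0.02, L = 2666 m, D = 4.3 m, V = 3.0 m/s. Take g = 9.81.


hf = 0.02 * 2666 * 3.0^2 / (4.3 * 2 * 9.81) = 5.6881 m


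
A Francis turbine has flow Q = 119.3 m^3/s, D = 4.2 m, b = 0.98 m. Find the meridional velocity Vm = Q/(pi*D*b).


Vm = 119.3 / (pi * 4.2 * 0.98) = 9.2260 m/s


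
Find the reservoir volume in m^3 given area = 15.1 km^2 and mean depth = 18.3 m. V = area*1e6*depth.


V = 15.1 * 1e6 * 18.3 = 2.7633e+08 m^3


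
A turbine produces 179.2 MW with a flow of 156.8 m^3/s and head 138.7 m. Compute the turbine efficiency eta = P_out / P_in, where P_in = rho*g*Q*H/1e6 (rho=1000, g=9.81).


P_in = 1000 * 9.81 * 156.8 * 138.7 / 1e6 = 213.3494 MW
eta = 179.2 / 213.3494 = 0.8399


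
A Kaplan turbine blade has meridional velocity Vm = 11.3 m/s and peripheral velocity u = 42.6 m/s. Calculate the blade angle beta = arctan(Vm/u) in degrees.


beta = arctan(11.3 / 42.6) = 14.8561 degrees


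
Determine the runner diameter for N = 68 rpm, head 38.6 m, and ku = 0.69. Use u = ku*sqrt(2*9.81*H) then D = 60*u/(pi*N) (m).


u = 0.69 * sqrt(2*9.81*38.6) = 18.9886 m/s
D = 60 * 18.9886 / (pi * 68) = 5.3332 m


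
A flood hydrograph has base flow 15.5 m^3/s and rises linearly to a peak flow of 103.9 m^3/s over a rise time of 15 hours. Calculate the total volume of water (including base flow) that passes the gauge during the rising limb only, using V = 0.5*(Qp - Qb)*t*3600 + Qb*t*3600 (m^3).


V = 0.5*(103.9 - 15.5)*15*3600 + 15.5*15*3600 = 3.2238e+06 m^3


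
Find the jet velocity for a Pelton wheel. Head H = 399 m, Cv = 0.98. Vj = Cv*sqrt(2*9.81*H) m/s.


Vj = 0.98 * sqrt(2*9.81*399) = 86.7086 m/s


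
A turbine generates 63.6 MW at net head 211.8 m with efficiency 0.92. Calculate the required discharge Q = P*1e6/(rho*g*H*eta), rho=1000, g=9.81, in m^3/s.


Q = 63.6 * 1e6 / (1000 * 9.81 * 211.8 * 0.92) = 33.2716 m^3/s


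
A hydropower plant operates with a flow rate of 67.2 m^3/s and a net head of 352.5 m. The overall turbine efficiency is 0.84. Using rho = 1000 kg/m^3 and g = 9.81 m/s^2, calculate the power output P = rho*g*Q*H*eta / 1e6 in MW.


P = 1000 * 9.81 * 67.2 * 352.5 * 0.84 / 1e6 = 195.1986 MW


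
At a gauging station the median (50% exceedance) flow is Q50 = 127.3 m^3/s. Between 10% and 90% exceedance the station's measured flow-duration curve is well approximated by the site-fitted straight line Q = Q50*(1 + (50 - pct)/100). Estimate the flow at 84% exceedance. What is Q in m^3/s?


Q = 127.3 * (1 + (50 - 84)/100) = 84.0180 m^3/s


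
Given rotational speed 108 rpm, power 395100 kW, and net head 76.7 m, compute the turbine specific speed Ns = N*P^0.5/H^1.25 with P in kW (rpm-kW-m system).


Ns = 108 * 395100^0.5 / 76.7^1.25 = 299.0770


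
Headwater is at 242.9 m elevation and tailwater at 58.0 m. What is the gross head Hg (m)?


Hg = 242.9 - 58.0 = 184.9000 m


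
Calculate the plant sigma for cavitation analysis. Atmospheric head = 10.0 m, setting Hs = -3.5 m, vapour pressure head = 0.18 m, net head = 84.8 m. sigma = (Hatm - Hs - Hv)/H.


sigma = (10.0 - (-3.5) - 0.18) / 84.8 = 0.1571


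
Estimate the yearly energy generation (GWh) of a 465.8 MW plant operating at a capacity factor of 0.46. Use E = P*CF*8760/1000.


E = 465.8 * 0.46 * 8760 / 1000 = 1876.9877 GWh


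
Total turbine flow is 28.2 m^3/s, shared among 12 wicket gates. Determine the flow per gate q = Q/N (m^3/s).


q = 28.2 / 12 = 2.3500 m^3/s


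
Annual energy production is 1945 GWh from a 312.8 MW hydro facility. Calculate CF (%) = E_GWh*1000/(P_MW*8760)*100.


CF = 1945 * 1000 / (312.8 * 8760) * 100 = 70.9821 %


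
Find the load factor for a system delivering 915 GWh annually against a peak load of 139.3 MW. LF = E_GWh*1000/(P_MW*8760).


LF = 915 * 1000 / (139.3 * 8760) = 0.7498


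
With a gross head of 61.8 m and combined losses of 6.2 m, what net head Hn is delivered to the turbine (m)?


Hn = 61.8 - 6.2 = 55.6000 m


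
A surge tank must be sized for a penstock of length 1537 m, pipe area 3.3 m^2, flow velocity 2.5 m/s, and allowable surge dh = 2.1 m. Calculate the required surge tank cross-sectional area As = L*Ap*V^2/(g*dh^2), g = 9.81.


As = 1537 * 3.3 * 2.5^2 / (9.81 * 2.1^2) = 732.7574 m^2


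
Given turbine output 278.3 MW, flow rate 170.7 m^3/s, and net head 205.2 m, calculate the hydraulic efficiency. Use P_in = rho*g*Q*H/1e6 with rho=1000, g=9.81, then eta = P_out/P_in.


P_in = 1000 * 9.81 * 170.7 * 205.2 / 1e6 = 343.6211 MW
eta = 278.3 / 343.6211 = 0.8099


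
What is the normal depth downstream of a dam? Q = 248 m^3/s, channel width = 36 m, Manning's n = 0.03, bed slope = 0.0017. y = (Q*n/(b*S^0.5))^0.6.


y = (248 * 0.03 / (36 * 0.0017^0.5))^0.6 = 2.6304 m


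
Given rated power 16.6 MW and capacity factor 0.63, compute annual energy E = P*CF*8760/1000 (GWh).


E = 16.6 * 0.63 * 8760 / 1000 = 91.6121 GWh


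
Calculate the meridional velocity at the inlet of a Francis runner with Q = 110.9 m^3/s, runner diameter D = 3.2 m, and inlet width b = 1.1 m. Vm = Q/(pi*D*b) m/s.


Vm = 110.9 / (pi * 3.2 * 1.1) = 10.0286 m/s


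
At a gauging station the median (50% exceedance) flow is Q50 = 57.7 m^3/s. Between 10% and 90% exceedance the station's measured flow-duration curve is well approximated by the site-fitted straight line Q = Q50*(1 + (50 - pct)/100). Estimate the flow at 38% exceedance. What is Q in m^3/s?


Q = 57.7 * (1 + (50 - 38)/100) = 64.6240 m^3/s


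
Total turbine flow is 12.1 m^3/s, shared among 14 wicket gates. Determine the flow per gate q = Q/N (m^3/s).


q = 12.1 / 14 = 0.8643 m^3/s


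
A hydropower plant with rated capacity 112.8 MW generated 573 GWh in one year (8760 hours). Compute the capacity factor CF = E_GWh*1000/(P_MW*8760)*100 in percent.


CF = 573 * 1000 / (112.8 * 8760) * 100 = 57.9884 %


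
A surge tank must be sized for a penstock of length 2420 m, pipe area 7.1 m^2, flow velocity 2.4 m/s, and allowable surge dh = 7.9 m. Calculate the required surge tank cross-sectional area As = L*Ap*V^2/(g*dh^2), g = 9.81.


As = 2420 * 7.1 * 2.4^2 / (9.81 * 7.9^2) = 161.6490 m^2


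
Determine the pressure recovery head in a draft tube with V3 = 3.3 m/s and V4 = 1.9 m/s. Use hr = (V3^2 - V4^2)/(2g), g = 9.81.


hr = (3.3^2 - 1.9^2) / (2*9.81) = 0.3710 m


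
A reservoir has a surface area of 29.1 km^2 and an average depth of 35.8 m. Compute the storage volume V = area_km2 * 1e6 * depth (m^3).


V = 29.1 * 1e6 * 35.8 = 1.0418e+09 m^3


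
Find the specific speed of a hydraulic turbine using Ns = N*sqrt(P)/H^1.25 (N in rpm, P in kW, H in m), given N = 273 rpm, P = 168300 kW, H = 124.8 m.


Ns = 273 * 168300^0.5 / 124.8^1.25 = 268.4952


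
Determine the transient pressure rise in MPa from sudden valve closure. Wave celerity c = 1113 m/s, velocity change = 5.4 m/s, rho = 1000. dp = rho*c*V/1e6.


dp = 1000 * 1113 * 5.4 / 1e6 = 6.0102 MPa


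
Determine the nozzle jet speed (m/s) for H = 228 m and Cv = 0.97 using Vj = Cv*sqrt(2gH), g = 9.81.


Vj = 0.97 * sqrt(2*9.81*228) = 64.8767 m/s


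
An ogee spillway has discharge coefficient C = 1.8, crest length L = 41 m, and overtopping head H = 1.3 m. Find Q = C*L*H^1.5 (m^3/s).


Q = 1.8 * 41 * 1.3^1.5 = 109.3884 m^3/s


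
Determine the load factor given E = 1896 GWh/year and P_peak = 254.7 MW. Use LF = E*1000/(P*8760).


LF = 1896 * 1000 / (254.7 * 8760) = 0.8498


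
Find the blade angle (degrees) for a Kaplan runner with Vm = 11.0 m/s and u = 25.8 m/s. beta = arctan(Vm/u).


beta = arctan(11.0 / 25.8) = 23.0913 degrees


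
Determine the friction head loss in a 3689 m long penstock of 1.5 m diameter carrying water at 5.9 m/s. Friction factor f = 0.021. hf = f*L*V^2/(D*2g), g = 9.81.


hf = 0.021 * 3689 * 5.9^2 / (1.5 * 2 * 9.81) = 91.6308 m


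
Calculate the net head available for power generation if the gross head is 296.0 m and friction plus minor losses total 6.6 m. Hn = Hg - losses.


Hn = 296.0 - 6.6 = 289.4000 m


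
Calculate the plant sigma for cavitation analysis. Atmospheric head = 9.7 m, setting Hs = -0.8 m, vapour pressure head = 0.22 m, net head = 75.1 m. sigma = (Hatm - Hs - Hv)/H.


sigma = (9.7 - (-0.8) - 0.22) / 75.1 = 0.1369


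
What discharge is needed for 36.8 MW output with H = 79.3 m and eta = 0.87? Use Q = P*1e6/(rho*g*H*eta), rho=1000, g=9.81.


Q = 36.8 * 1e6 / (1000 * 9.81 * 79.3 * 0.87) = 54.3734 m^3/s


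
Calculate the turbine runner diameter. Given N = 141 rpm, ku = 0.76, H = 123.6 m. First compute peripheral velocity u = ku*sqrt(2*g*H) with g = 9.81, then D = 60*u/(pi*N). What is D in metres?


u = 0.76 * sqrt(2*9.81*123.6) = 37.4259 m/s
D = 60 * 37.4259 / (pi * 141) = 5.0694 m


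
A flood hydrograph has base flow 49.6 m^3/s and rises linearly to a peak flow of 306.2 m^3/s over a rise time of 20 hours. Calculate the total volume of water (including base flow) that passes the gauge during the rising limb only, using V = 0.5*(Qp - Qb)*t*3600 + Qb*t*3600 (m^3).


V = 0.5*(306.2 - 49.6)*20*3600 + 49.6*20*3600 = 1.2809e+07 m^3


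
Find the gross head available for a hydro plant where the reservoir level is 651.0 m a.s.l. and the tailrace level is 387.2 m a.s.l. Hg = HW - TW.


Hg = 651.0 - 387.2 = 263.8000 m


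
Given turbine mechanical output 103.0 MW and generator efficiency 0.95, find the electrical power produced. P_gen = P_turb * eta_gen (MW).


P_gen = 103.0 * 0.95 = 97.8500 MW


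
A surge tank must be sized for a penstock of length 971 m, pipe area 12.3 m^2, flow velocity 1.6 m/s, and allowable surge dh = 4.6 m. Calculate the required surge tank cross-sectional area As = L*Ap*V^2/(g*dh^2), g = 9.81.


As = 971 * 12.3 * 1.6^2 / (9.81 * 4.6^2) = 147.2922 m^2


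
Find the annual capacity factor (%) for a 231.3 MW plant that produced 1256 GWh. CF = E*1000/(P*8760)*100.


CF = 1256 * 1000 / (231.3 * 8760) * 100 = 61.9883 %


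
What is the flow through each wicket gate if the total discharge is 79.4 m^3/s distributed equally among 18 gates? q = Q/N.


q = 79.4 / 18 = 4.4111 m^3/s


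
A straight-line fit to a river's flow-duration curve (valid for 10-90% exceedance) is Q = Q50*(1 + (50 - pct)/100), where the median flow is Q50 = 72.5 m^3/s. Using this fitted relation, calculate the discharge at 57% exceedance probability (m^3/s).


Q = 72.5 * (1 + (50 - 57)/100) = 67.4250 m^3/s


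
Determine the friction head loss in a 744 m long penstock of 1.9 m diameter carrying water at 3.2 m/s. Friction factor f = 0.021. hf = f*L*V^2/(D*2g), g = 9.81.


hf = 0.021 * 744 * 3.2^2 / (1.9 * 2 * 9.81) = 4.2918 m


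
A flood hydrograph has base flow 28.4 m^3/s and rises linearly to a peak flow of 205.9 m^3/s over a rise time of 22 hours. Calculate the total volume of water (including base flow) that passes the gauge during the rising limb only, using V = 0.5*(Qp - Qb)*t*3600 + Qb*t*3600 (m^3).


V = 0.5*(205.9 - 28.4)*22*3600 + 28.4*22*3600 = 9.2783e+06 m^3


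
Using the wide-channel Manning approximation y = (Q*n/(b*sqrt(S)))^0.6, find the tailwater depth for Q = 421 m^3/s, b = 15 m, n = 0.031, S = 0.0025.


y = (421 * 0.031 / (15 * 0.0025^0.5))^0.6 = 5.5507 m


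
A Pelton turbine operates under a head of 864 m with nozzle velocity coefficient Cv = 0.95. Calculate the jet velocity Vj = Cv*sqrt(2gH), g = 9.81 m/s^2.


Vj = 0.95 * sqrt(2*9.81*864) = 123.6887 m/s


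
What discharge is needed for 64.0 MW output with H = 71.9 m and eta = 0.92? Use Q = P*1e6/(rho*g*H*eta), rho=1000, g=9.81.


Q = 64.0 * 1e6 / (1000 * 9.81 * 71.9 * 0.92) = 98.6266 m^3/s


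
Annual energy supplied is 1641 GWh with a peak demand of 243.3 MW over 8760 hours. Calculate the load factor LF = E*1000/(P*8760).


LF = 1641 * 1000 / (243.3 * 8760) = 0.7699


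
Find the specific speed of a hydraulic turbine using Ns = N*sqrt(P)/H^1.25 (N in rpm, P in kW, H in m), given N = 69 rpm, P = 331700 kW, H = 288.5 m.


Ns = 69 * 331700^0.5 / 288.5^1.25 = 33.4225


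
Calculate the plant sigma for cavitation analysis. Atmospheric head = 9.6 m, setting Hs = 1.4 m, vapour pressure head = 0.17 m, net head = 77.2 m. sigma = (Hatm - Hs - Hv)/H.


sigma = (9.6 - 1.4 - 0.17) / 77.2 = 0.1040


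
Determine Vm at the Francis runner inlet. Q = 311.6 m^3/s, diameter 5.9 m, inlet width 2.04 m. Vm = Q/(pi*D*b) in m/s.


Vm = 311.6 / (pi * 5.9 * 2.04) = 8.2407 m/s


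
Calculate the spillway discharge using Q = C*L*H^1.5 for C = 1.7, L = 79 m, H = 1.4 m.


Q = 1.7 * 79 * 1.4^1.5 = 222.4683 m^3/s


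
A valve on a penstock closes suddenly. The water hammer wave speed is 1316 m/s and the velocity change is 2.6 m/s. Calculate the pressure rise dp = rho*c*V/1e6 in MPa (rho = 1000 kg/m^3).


dp = 1000 * 1316 * 2.6 / 1e6 = 3.4216 MPa


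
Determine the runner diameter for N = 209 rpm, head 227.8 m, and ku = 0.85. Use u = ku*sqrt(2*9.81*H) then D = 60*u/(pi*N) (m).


u = 0.85 * sqrt(2*9.81*227.8) = 56.8258 m/s
D = 60 * 56.8258 / (pi * 209) = 5.1928 m


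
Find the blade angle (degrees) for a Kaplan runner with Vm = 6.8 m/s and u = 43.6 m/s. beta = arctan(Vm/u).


beta = arctan(6.8 / 43.6) = 8.8646 degrees


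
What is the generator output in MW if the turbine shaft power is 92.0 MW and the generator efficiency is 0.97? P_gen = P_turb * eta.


P_gen = 92.0 * 0.97 = 89.2400 MW


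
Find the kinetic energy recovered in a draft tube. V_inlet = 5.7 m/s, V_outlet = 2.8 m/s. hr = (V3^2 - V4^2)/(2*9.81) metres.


hr = (5.7^2 - 2.8^2) / (2*9.81) = 1.2564 m


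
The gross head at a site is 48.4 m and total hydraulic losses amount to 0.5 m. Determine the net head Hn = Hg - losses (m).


Hn = 48.4 - 0.5 = 47.9000 m


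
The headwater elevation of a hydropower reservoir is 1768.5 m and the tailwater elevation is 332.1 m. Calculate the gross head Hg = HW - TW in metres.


Hg = 1768.5 - 332.1 = 1436.4000 m


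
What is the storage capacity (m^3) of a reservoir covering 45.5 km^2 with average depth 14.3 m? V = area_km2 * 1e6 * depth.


V = 45.5 * 1e6 * 14.3 = 6.5065e+08 m^3


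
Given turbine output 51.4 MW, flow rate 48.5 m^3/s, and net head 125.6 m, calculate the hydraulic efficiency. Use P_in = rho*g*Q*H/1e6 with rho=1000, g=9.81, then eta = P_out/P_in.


P_in = 1000 * 9.81 * 48.5 * 125.6 / 1e6 = 59.7586 MW
eta = 51.4 / 59.7586 = 0.8601


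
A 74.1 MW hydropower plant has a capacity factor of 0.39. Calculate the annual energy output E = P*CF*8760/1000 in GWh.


E = 74.1 * 0.39 * 8760 / 1000 = 253.1552 GWh


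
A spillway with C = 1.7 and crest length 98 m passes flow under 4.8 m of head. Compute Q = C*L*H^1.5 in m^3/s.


Q = 1.7 * 98 * 4.8^1.5 = 1752.0111 m^3/s


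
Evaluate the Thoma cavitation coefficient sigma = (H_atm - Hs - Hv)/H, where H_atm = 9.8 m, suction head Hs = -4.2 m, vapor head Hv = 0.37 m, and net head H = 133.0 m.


sigma = (9.8 - (-4.2) - 0.37) / 133.0 = 0.1025


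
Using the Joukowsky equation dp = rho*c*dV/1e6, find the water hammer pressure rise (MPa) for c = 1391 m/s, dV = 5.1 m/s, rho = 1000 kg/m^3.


dp = 1000 * 1391 * 5.1 / 1e6 = 7.0941 MPa


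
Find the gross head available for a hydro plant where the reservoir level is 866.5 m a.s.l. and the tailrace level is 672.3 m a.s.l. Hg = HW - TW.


Hg = 866.5 - 672.3 = 194.2000 m


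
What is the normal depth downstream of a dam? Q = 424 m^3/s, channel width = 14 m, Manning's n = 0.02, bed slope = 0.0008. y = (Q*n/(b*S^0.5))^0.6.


y = (424 * 0.02 / (14 * 0.0008^0.5))^0.6 = 6.2869 m


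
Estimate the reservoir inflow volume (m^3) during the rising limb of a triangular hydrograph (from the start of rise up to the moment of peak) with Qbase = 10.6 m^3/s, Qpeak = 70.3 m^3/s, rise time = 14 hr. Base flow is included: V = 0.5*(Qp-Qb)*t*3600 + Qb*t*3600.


V = 0.5*(70.3 - 10.6)*14*3600 + 10.6*14*3600 = 2.0387e+06 m^3


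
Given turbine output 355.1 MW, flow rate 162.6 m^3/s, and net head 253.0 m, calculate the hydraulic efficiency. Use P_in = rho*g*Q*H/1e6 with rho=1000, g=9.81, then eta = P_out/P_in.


P_in = 1000 * 9.81 * 162.6 * 253.0 / 1e6 = 403.5618 MW
eta = 355.1 / 403.5618 = 0.8799


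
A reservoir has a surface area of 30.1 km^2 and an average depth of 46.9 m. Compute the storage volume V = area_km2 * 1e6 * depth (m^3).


V = 30.1 * 1e6 * 46.9 = 1.4117e+09 m^3


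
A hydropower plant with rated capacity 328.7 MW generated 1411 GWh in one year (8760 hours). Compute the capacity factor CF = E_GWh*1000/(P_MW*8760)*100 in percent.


CF = 1411 * 1000 / (328.7 * 8760) * 100 = 49.0031 %


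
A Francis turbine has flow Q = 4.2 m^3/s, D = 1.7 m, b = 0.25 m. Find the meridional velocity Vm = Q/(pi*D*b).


Vm = 4.2 / (pi * 1.7 * 0.25) = 3.1457 m/s


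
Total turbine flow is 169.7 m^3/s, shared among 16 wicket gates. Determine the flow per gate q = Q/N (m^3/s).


q = 169.7 / 16 = 10.6062 m^3/s


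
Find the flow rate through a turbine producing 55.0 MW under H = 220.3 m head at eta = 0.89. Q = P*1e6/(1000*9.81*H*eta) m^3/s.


Q = 55.0 * 1e6 / (1000 * 9.81 * 220.3 * 0.89) = 28.5949 m^3/s


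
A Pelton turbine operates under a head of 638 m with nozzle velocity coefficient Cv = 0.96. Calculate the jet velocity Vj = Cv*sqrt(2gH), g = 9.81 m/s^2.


Vj = 0.96 * sqrt(2*9.81*638) = 107.4066 m/s


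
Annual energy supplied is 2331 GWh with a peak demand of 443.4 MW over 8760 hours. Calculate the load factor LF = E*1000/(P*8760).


LF = 2331 * 1000 / (443.4 * 8760) = 0.6001


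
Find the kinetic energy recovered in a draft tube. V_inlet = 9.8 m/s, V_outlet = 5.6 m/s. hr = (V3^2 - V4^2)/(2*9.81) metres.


hr = (9.8^2 - 5.6^2) / (2*9.81) = 3.2966 m


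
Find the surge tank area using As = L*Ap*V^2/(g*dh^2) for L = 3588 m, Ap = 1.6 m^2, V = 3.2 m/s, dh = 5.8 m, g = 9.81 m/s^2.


As = 3588 * 1.6 * 3.2^2 / (9.81 * 5.8^2) = 178.1342 m^2


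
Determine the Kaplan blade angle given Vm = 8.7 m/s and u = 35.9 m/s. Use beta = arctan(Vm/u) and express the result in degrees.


beta = arctan(8.7 / 35.9) = 13.6224 degrees


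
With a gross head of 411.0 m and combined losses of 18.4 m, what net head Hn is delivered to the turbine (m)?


Hn = 411.0 - 18.4 = 392.6000 m


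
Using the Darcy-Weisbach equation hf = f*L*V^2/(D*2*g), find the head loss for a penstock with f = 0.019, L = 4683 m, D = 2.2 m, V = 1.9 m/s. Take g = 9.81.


hf = 0.019 * 4683 * 1.9^2 / (2.2 * 2 * 9.81) = 7.4415 m


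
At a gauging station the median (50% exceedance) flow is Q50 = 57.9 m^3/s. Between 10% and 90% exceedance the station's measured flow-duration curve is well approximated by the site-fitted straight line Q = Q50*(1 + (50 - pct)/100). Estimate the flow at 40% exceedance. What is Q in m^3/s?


Q = 57.9 * (1 + (50 - 40)/100) = 63.6900 m^3/s


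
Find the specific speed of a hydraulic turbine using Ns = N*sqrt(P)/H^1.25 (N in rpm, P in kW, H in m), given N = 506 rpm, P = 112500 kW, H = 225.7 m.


Ns = 506 * 112500^0.5 / 225.7^1.25 = 194.0047


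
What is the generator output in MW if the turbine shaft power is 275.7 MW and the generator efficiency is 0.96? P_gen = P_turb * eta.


P_gen = 275.7 * 0.96 = 264.6720 MW
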